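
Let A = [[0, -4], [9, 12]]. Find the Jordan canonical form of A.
The characteristic polynomial is det(xI - A) = (x - 6)^2, so the eigenvalues are 6 (algebraic multiplicity 2).

For λ = 6: rank(A - 6I) = 1, rank((A - 6I)^2) = 0. The eigenspace has dimension 2 - 1 = 1, so there is 1 Jordan block; the rank sequence gives block sizes [2].

Assembling the blocks gives the Jordan form J above.

J = [[6, 1], [0, 6]]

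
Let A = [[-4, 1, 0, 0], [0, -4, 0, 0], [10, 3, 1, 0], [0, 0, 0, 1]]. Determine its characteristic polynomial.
xI - A = [[x + 4, -1, 0, 0], [0, x + 4, 0, 0], [-10, -3, x - 1, 0], [0, 0, 0, x - 1]].

Expanding det(xI - A) along the first row:
det(xI - A) = + (x + 4)·det([[x + 4, 0, 0], [-3, x - 1, 0], [0, 0, x - 1]]) - (-1)·det([[0, 0, 0], [-10, x - 1, 0], [0, 0, x - 1]]) + (0)·det([[0, x + 4, 0], [-10, -3, 0], [0, 0, x - 1]]) - (0)·det([[0, x + 4, 0], [-10, -3, x - 1], [0, 0, 0]]).

Evaluating gives χ_A(x) = x^4 + 6x^3 + x^2 - 24x + 16 = (x - 1)^2(x + 4)^2.

χ_A(x) = (x - 1)^2(x + 4)^2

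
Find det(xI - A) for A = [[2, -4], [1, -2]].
xI - A = [[x - 2, 4], [-1, x + 2]].

Expanding det(xI - A) along the first row:
det(xI - A) = + (x - 2)·det([[x + 2]]) - (4)·det([[-1]]).

Evaluating gives χ_A(x) = x^2.

χ_A(x) = x^2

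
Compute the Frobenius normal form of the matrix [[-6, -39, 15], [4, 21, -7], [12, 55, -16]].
R = [[0, 0, 6], [1, 0, 5], [0, 1, -1]]

The invariant factors of A (the non-unit diagonal entries of the Smith normal form of xI - A over ℚ[x]) are (x + 2)(x^2 - x - 3), each dividing the next. The characteristic polynomial is their product, (x + 2)(x^2 - x - 3).

The rational canonical form is the block-diagonal matrix of companion matrices C(f_i):
R = [[0, 0, 6], [1, 0, 5], [0, 1, -1]].

Note the characteristic polynomial does not split into linear factors over ℚ, so A has no Jordan form over ℚ; the rational canonical form exists over any field.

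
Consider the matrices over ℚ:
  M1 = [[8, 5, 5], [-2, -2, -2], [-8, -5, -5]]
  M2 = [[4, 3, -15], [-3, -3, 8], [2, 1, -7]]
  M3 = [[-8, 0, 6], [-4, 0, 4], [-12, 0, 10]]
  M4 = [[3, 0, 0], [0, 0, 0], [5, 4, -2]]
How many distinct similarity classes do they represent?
Characteristic polynomials: χ_{M1} = x(x - 3)(x + 2), χ_{M2} = (x + 2)^3, χ_{M3} = x(x - 4)(x + 2), χ_{M4} = x(x - 3)(x + 2).

{M1, M4}: invariant factors x(x - 3)(x + 2).

{M2}: invariant factors (x + 2)^3.

{M3}: invariant factors x(x - 4)(x + 2).

Matrices are similar if and only if their invariant-factor lists agree; the partition into similarity classes is {M1, M4}, {M2}, {M3}.

3 classes: {M1, M4}, {M2}, {M3}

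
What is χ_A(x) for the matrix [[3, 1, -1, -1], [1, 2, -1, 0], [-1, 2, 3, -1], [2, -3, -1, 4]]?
xI - A = [[x - 3, -1, 1, 1], [-1, x - 2, 1, 0], [1, -2, x - 3, 1], [-2, 3, 1, x - 4]].

Expanding det(xI - A) along the first row:
det(xI - A) = + (x - 3)·det([[x - 2, 1, 0], [-2, x - 3, 1], [3, 1, x - 4]]) - (-1)·det([[-1, 1, 0], [1, x - 3, 1], [-2, 1, x - 4]]) + (1)·det([[-1, x - 2, 0], [1, -2, 1], [-2, 3, x - 4]]) - (1)·det([[-1, x - 2, 1], [1, -2, x - 3], [-2, 3, 1]]).

Evaluating gives χ_A(x) = x^4 - 12x^3 + 54x^2 - 108x + 81 = (x - 3)^4.

χ_A(x) = (x - 3)^4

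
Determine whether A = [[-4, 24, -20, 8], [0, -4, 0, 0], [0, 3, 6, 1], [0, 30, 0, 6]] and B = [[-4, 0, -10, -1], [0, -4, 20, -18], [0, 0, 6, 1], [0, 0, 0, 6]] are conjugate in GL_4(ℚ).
Two matrices over a field are similar if and only if they have the same invariant factors.

Both A and B have characteristic polynomial (x - 6)^2(x + 4)^2 and minimal polynomial (x - 6)^2(x + 4). Computing further, both have invariant factors x + 4, (x - 6)^2(x + 4). Hence A and B are similar.

Yes.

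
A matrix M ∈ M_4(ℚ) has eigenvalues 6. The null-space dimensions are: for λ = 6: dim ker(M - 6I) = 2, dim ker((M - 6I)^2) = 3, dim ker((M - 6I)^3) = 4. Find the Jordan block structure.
Jordan blocks: (6, 3), (6, 1)

λ = 6: successive nullity increments [2, 1, 1] count blocks of size ≥ k; block sizes are [3, 1].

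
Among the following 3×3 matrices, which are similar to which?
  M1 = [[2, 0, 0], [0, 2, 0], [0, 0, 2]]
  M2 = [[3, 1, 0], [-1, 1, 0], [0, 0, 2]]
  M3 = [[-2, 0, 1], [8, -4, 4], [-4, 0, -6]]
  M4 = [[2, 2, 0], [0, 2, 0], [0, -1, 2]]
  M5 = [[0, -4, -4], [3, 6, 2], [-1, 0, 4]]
4 classes: {M1}, {M2, M4}, {M3}, {M5}

Characteristic polynomials: χ_{M1} = (x - 2)^3, χ_{M2} = (x - 2)^3, χ_{M3} = (x + 4)^3, χ_{M4} = (x - 2)^3, χ_{M5} = (x - 4)^2(x - 2).

{M1}: invariant factors x - 2, x - 2, x - 2.

{M2, M4}: invariant factors x - 2, (x - 2)^2.

{M3}: invariant factors x + 4, (x + 4)^2.

{M5}: invariant factors (x - 4)^2(x - 2).

Matrices are similar if and only if their invariant-factor lists agree; the partition into similarity classes is {M1}, {M2, M4}, {M3}, {M5}.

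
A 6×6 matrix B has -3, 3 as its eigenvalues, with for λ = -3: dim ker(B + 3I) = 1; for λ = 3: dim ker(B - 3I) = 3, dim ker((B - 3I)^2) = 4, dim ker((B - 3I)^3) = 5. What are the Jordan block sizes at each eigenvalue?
λ = -3: successive nullity increments [1] count blocks of size ≥ k; block sizes are [1].
λ = 3: successive nullity increments [3, 1, 1] count blocks of size ≥ k; block sizes are [3, 1, 1].

Jordan blocks: (-3, 1), (3, 3), (3, 1), (3, 1)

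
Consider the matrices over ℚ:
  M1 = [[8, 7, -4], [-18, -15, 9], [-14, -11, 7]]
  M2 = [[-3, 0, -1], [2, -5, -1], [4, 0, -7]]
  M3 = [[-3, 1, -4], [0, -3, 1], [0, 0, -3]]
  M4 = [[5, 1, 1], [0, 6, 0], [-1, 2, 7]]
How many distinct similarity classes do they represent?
Characteristic polynomials: χ_{M1} = x^3, χ_{M2} = (x + 5)^3, χ_{M3} = (x + 3)^3, χ_{M4} = (x - 6)^3.

{M1}: invariant factors x^3.

{M2}: invariant factors x + 5, (x + 5)^2.

{M3}: invariant factors (x + 3)^3.

{M4}: invariant factors (x - 6)^3.

Matrices are similar if and only if their invariant-factor lists agree; the partition into similarity classes is {M1}, {M2}, {M3}, {M4}.

4 classes: {M1}, {M2}, {M3}, {M4}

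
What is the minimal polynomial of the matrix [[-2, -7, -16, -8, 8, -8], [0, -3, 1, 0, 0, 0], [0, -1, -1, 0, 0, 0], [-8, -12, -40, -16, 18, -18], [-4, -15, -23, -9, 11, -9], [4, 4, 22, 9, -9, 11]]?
The characteristic polynomial factors as (x - 2)^3(x + 2)^3. The minimal polynomial is ∏(x - λ)^{k_λ} where k_λ is the size of the largest Jordan block at λ.

For λ = -2: rank(A + 2I) = 5, and the largest Jordan block has size 3 (the smallest k with rank((A + 2I)^k) = rank((A + 2I)^(k+1))).
For λ = 2: rank(A - 2I) = 4, and the largest Jordan block has size 2 (the smallest k with rank((A - 2I)^k) = rank((A - 2I)^(k+1))).

So m_A(x) = (x - 2)^2(x + 2)^3.

m_A(x) = (x - 2)^2(x + 2)^3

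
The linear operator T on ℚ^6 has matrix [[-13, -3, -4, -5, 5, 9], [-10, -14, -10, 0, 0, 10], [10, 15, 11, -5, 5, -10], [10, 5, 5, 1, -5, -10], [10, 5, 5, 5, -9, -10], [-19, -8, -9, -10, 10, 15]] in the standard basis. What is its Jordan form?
The characteristic polynomial is det(xI - A) = (x - 6)(x - 1)(x + 4)^4, so the eigenvalues are -4 (algebraic multiplicity 4), 1 (algebraic multiplicity 1), 6 (algebraic multiplicity 1).

For λ = -4: rank(A + 4I) = 3, rank((A + 4I)^2) = 2. The eigenspace has dimension 6 - 3 = 3, so there are 3 Jordan blocks; the rank sequence gives block sizes [2, 1, 1].

For λ = 1: algebraic multiplicity 1 gives one 1×1 block.

For λ = 6: algebraic multiplicity 1 gives one 1×1 block.

Assembling the blocks gives the Jordan form J above.

J = [[-4, 1, 0, 0, 0, 0], [0, -4, 0, 0, 0, 0], [0, 0, -4, 0, 0, 0], [0, 0, 0, -4, 0, 0], [0, 0, 0, 0, 1, 0], [0, 0, 0, 0, 0, 6]]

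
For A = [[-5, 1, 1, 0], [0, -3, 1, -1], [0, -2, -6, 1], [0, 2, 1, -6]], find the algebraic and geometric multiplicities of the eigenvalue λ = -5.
algebraic multiplicity 4, geometric multiplicity 2

The characteristic polynomial is (x + 5)^4, so the factor x + 5 appears with exponent 4: the algebraic multiplicity is 4.

rank(A + 5I) = 2, so the eigenspace has dimension 4 - 2 = 2: the geometric multiplicity is 2.

Since 2 < 4, A is not diagonalizable.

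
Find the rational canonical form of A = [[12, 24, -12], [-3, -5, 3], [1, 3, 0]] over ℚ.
R = [[0, 0, 12], [1, 0, -15], [0, 1, 7]]

The invariant factors of A (the non-unit diagonal entries of the Smith normal form of xI - A over ℚ[x]) are (x - 4)(x^2 - 3x + 3), each dividing the next. The characteristic polynomial is their product, (x - 4)(x^2 - 3x + 3).

The rational canonical form is the block-diagonal matrix of companion matrices C(f_i):
R = [[0, 0, 12], [1, 0, -15], [0, 1, 7]].

Note the characteristic polynomial does not split into linear factors over ℚ, so A has no Jordan form over ℚ; the rational canonical form exists over any field.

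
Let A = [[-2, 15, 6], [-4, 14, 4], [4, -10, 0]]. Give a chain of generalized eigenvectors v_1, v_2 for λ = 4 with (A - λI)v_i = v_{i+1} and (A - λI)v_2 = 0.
We seek v_1 ∈ ker((A - 4I)^2) \ ker(A - 4I), then set v_{i+1} = (A - 4I) v_i.

One such chain is v_1 = [[2, 1, -1]]^T, v_2 = [[-3, -2, 2]]^T. Check: (A - 4I) v_2 = [[0, 0, 0]]^T = 0.

v_1 = [[2, 1, -1]]^T, v_2 = [[-3, -2, 2]]^T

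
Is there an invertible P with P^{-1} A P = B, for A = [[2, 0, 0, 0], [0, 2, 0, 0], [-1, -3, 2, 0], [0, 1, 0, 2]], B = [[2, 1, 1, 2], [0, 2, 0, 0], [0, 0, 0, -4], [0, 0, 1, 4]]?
Two matrices over a field are similar if and only if they have the same invariant factors.

Both A and B have characteristic polynomial (x - 2)^4 and minimal polynomial (x - 2)^2. Computing further, both have invariant factors (x - 2)^2, (x - 2)^2. Hence A and B are similar.

Yes.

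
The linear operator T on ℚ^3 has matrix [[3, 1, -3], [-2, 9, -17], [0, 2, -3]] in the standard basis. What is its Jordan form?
The characteristic polynomial is det(xI - A) = (x - 3)^3, so the eigenvalues are 3 (algebraic multiplicity 3).

For λ = 3: rank(A - 3I) = 2, rank((A - 3I)^2) = 1, rank((A - 3I)^3) = 0. The eigenspace has dimension 3 - 2 = 1, so there is 1 Jordan block; the rank sequence gives block sizes [3].

Assembling the blocks gives the Jordan form J above.

J = [[3, 1, 0], [0, 3, 1], [0, 0, 3]]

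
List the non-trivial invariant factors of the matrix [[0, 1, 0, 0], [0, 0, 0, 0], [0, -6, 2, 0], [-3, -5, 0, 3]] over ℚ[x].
The Jordan structure of A has elementary divisors x^2, (x - 2), (x - 3). Arranging the block sizes at each eigenvalue in decreasing order and taking row products gives the invariant factors.

Invariant factors (smallest first, each dividing the next): x^2(x - 3)(x - 2).

Check: the last factor x^2(x - 3)(x - 2) is the minimal polynomial, and the product x^2(x - 3)(x - 2) is the characteristic polynomial.

x^2(x - 3)(x - 2)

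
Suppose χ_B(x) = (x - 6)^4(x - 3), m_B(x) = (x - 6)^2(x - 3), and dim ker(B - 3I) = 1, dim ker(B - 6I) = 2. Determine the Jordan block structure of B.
Jordan blocks: (3, 1), (6, 2), (6, 2)

λ = 3: algebraic multiplicity 1 (exponent in χ_B), largest block size 1 (exponent in m_B), 1 block (geometric multiplicity). This forces block sizes [1].
λ = 6: algebraic multiplicity 4 (exponent in χ_B), largest block size 2 (exponent in m_B), 2 blocks (geometric multiplicity). These force block sizes [2, 2].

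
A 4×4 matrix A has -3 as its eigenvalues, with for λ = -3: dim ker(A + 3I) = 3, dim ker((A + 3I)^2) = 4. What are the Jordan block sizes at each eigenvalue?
λ = -3: successive nullity increments [3, 1] count blocks of size ≥ k; block sizes are [2, 1, 1].

Jordan blocks: (-3, 2), (-3, 1), (-3, 1)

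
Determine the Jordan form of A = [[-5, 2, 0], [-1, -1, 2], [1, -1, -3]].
J = [[-3, 1, 0], [0, -3, 1], [0, 0, -3]]

The characteristic polynomial is det(xI - A) = (x + 3)^3, so the eigenvalues are -3 (algebraic multiplicity 3).

For λ = -3: rank(A + 3I) = 2, rank((A + 3I)^2) = 1, rank((A + 3I)^3) = 0. The eigenspace has dimension 3 - 2 = 1, so there is 1 Jordan block; the rank sequence gives block sizes [3].

Assembling the blocks gives the Jordan form J above.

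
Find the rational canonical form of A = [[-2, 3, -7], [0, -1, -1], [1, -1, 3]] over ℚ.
The invariant factors of A (the non-unit diagonal entries of the Smith normal form of xI - A over ℚ[x]) are x^3 - x + 2, each dividing the next. The characteristic polynomial is their product, x^3 - x + 2.

The rational canonical form is the block-diagonal matrix of companion matrices C(f_i):
R = [[0, 0, -2], [1, 0, 1], [0, 1, 0]].

Note the characteristic polynomial does not split into linear factors over ℚ, so A has no Jordan form over ℚ; the rational canonical form exists over any field.

R = [[0, 0, -2], [1, 0, 1], [0, 1, 0]]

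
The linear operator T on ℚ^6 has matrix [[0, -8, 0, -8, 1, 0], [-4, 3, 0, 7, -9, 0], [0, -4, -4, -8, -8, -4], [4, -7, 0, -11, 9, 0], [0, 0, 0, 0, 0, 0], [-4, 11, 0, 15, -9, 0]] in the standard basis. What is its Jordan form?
J = [[-4, 1, 0, 0, 0, 0], [0, -4, 0, 0, 0, 0], [0, 0, -4, 0, 0, 0], [0, 0, 0, 0, 1, 0], [0, 0, 0, 0, 0, 0], [0, 0, 0, 0, 0, 0]]

The characteristic polynomial is det(xI - A) = x^3(x + 4)^3, so the eigenvalues are -4 (algebraic multiplicity 3), 0 (algebraic multiplicity 3).

For λ = -4: rank(A + 4I) = 4, rank((A + 4I)^2) = 3. The eigenspace has dimension 6 - 4 = 2, so there are 2 Jordan blocks; the rank sequence gives block sizes [2, 1].

For λ = 0: rank(A) = 4, rank(A^2) = 3. The eigenspace has dimension 6 - 4 = 2, so there are 2 Jordan blocks; the rank sequence gives block sizes [2, 1].

Assembling the blocks gives the Jordan form J above.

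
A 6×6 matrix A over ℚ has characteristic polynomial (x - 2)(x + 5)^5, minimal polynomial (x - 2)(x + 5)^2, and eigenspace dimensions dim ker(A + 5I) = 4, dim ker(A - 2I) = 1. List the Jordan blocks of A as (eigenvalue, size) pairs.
Jordan blocks: (-5, 2), (-5, 1), (-5, 1), (-5, 1), (2, 1)

λ = -5: algebraic multiplicity 5 (exponent in χ_A), largest block size 2 (exponent in m_A), 4 blocks (geometric multiplicity). These force block sizes [2, 1, 1, 1].
λ = 2: algebraic multiplicity 1 (exponent in χ_A), largest block size 1 (exponent in m_A), 1 block (geometric multiplicity). This forces block sizes [1].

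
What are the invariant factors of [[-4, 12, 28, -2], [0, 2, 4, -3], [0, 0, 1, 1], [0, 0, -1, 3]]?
(x - 2)^3(x + 4)

The Jordan structure of A has elementary divisors (x + 4), (x - 2)^3. Arranging the block sizes at each eigenvalue in decreasing order and taking row products gives the invariant factors.

Invariant factors (smallest first, each dividing the next): (x - 2)^3(x + 4).

Check: the last factor (x - 2)^3(x + 4) is the minimal polynomial, and the product (x - 2)^3(x + 4) is the characteristic polynomial.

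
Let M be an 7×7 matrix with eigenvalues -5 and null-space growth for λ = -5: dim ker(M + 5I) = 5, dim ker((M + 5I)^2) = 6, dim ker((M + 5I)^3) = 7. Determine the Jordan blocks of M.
Jordan blocks: (-5, 3), (-5, 1), (-5, 1), (-5, 1), (-5, 1)

λ = -5: successive nullity increments [5, 1, 1] count blocks of size ≥ k; block sizes are [3, 1, 1, 1, 1].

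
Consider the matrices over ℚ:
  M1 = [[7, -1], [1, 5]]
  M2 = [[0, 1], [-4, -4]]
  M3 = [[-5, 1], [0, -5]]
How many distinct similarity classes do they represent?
Characteristic polynomials: χ_{M1} = (x - 6)^2, χ_{M2} = (x + 2)^2, χ_{M3} = (x + 5)^2.

{M1}: invariant factors (x - 6)^2.

{M2}: invariant factors (x + 2)^2.

{M3}: invariant factors (x + 5)^2.

Matrices are similar if and only if their invariant-factor lists agree; the partition into similarity classes is {M1}, {M2}, {M3}.

3 classes: {M1}, {M2}, {M3}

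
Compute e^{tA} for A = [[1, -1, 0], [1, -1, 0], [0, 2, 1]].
A has Jordan form J = [[0, 1, 0], [0, 0, 0], [0, 0, 1]] with A = PJP^{-1}, so e^{tA} = P e^{tJ} P^{-1}.

For a Jordan block J_k(λ), e^{tJ_k(λ)} = e^{λt} · (I + tN + t^2 N^2/2! + ... + t^{k-1} N^{k-1}/(k-1)!) where N is the nilpotent superdiagonal part.

Assembling the blocks and conjugating back gives the entries of e^{tA} as shown above.

e^{tA} = [[t + 1, -t, 0], [t, 1 - t, 0], [-2*t + 2*e^{t} - 2, 2*t, e^{t}]]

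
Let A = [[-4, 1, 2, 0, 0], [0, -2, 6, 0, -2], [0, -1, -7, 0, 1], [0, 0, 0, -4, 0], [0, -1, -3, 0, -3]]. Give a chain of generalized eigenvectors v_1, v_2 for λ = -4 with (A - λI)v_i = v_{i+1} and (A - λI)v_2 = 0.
v_1 = [[0, 5, -2, 2, -1]]^T, v_2 = [[1, 0, 0, 0, 0]]^T

We seek v_1 ∈ ker((A + 4I)^2) \ ker(A + 4I), then set v_{i+1} = (A + 4I) v_i.

One such chain is v_1 = [[0, 5, -2, 2, -1]]^T, v_2 = [[1, 0, 0, 0, 0]]^T. Check: (A + 4I) v_2 = [[0, 0, 0, 0, 0]]^T = 0.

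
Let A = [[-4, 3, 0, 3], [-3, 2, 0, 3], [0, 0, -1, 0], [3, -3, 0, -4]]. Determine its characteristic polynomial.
χ_A(x) = (x + 1)^3(x + 4)

xI - A = [[x + 4, -3, 0, -3], [3, x - 2, 0, -3], [0, 0, x + 1, 0], [-3, 3, 0, x + 4]].

Expanding det(xI - A) along the first row:
det(xI - A) = + (x + 4)·det([[x - 2, 0, -3], [0, x + 1, 0], [3, 0, x + 4]]) - (-3)·det([[3, 0, -3], [0, x + 1, 0], [-3, 0, x + 4]]) + (0)·det([[3, x - 2, -3], [0, 0, 0], [-3, 3, x + 4]]) - (-3)·det([[3, x - 2, 0], [0, 0, x + 1], [-3, 3, 0]]).

Evaluating gives χ_A(x) = x^4 + 7x^3 + 15x^2 + 13x + 4 = (x + 1)^3(x + 4).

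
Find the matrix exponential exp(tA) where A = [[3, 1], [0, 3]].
A has Jordan form J = [[3, 1], [0, 3]] with A = PJP^{-1}, so e^{tA} = P e^{tJ} P^{-1}.

For a Jordan block J_k(λ), e^{tJ_k(λ)} = e^{λt} · (I + tN + t^2 N^2/2! + ... + t^{k-1} N^{k-1}/(k-1)!) where N is the nilpotent superdiagonal part.

Assembling the blocks and conjugating back gives the entries of e^{tA} as shown above.

e^{tA} = [[e^{3*t}, t*e^{3*t}], [0, e^{3*t}]]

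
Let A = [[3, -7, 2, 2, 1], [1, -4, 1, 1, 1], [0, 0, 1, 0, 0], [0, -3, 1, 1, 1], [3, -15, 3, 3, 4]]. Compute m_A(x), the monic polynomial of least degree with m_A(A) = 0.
m_A(x) = (x - 1)^3

The characteristic polynomial factors as (x - 1)^5. The minimal polynomial is ∏(x - λ)^{k_λ} where k_λ is the size of the largest Jordan block at λ.

For λ = 1: rank(A - I) = 3, and the largest Jordan block has size 3 (the smallest k with rank((A - I)^k) = rank((A - I)^(k+1))).

So m_A(x) = (x - 1)^3.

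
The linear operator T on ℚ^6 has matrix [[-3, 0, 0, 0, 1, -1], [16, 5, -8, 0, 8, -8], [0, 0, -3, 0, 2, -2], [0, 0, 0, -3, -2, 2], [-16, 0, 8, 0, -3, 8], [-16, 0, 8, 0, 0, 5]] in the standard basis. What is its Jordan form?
The characteristic polynomial is det(xI - A) = (x - 5)^2(x + 3)^4, so the eigenvalues are -3 (algebraic multiplicity 4), 5 (algebraic multiplicity 2).

For λ = -3: rank(A + 3I) = 3, rank((A + 3I)^2) = 2. The eigenspace has dimension 6 - 3 = 3, so there are 3 Jordan blocks; the rank sequence gives block sizes [2, 1, 1].

For λ = 5: rank(A - 5I) = 4. The eigenspace has dimension 6 - 4 = 2, so there are 2 Jordan blocks; the rank sequence gives block sizes [1, 1].

Assembling the blocks gives the Jordan form J above.

J = [[-3, 1, 0, 0, 0, 0], [0, -3, 0, 0, 0, 0], [0, 0, -3, 0, 0, 0], [0, 0, 0, -3, 0, 0], [0, 0, 0, 0, 5, 0], [0, 0, 0, 0, 0, 5]]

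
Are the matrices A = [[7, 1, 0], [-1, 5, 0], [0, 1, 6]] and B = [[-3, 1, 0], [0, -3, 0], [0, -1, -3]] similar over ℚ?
trace(A) = 18 but trace(B) = -9. The trace is a similarity invariant, so A and B are not similar.

No.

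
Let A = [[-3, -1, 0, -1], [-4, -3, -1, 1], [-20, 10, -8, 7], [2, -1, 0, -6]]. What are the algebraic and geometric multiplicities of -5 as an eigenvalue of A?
algebraic multiplicity 4, geometric multiplicity 2

The characteristic polynomial is (x + 5)^4, so the factor x + 5 appears with exponent 4: the algebraic multiplicity is 4.

rank(A + 5I) = 2, so the eigenspace has dimension 4 - 2 = 2: the geometric multiplicity is 2.

Since 2 < 4, A is not diagonalizable.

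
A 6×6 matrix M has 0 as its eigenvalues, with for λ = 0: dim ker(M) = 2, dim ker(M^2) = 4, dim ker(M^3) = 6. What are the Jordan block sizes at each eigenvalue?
Jordan blocks: (0, 3), (0, 3)

λ = 0: successive nullity increments [2, 2, 2] count blocks of size ≥ k; block sizes are [3, 3].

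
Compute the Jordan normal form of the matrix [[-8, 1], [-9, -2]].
J = [[-5, 1], [0, -5]]

The characteristic polynomial is det(xI - A) = (x + 5)^2, so the eigenvalues are -5 (algebraic multiplicity 2).

For λ = -5: rank(A + 5I) = 1, rank((A + 5I)^2) = 0. The eigenspace has dimension 2 - 1 = 1, so there is 1 Jordan block; the rank sequence gives block sizes [2].

Assembling the blocks gives the Jordan form J above.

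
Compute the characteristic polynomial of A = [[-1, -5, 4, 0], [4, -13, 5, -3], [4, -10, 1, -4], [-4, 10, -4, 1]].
χ_A(x) = (x + 3)^4

xI - A = [[x + 1, 5, -4, 0], [-4, x + 13, -5, 3], [-4, 10, x - 1, 4], [4, -10, 4, x - 1]].

Expanding det(xI - A) along the first row:
det(xI - A) = + (x + 1)·det([[x + 13, -5, 3], [10, x - 1, 4], [-10, 4, x - 1]]) - (5)·det([[-4, -5, 3], [-4, x - 1, 4], [4, 4, x - 1]]) + (-4)·det([[-4, x + 13, 3], [-4, 10, 4], [4, -10, x - 1]]) - (0)·det([[-4, x + 13, -5], [-4, 10, x - 1], [4, -10, 4]]).

Evaluating gives χ_A(x) = x^4 + 12x^3 + 54x^2 + 108x + 81 = (x + 3)^4.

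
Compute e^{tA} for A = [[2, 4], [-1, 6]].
A has Jordan form J = [[4, 1], [0, 4]] with A = PJP^{-1}, so e^{tA} = P e^{tJ} P^{-1}.

For a Jordan block J_k(λ), e^{tJ_k(λ)} = e^{λt} · (I + tN + t^2 N^2/2! + ... + t^{k-1} N^{k-1}/(k-1)!) where N is the nilpotent superdiagonal part.

Assembling the blocks and conjugating back gives the entries of e^{tA} as shown above.

e^{tA} = [[(1 - 2*t)*e^{4*t}, 4*t*e^{4*t}], [-t*e^{4*t}, (2*t + 1)*e^{4*t}]]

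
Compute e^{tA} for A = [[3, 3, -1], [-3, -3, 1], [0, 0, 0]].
A has Jordan form J = [[0, 1, 0], [0, 0, 0], [0, 0, 0]] with A = PJP^{-1}, so e^{tA} = P e^{tJ} P^{-1}.

For a Jordan block J_k(λ), e^{tJ_k(λ)} = e^{λt} · (I + tN + t^2 N^2/2! + ... + t^{k-1} N^{k-1}/(k-1)!) where N is the nilpotent superdiagonal part.

Assembling the blocks and conjugating back gives the entries of e^{tA} as shown above.

e^{tA} = [[3*t + 1, 3*t, -t], [-3*t, 1 - 3*t, t], [0, 0, 1]]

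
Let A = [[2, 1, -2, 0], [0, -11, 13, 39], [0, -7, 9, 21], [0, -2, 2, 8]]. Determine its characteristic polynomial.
xI - A = [[x - 2, -1, 2, 0], [0, x + 11, -13, -39], [0, 7, x - 9, -21], [0, 2, -2, x - 8]].

Expanding det(xI - A) along the first row:
det(xI - A) = + (x - 2)·det([[x + 11, -13, -39], [7, x - 9, -21], [2, -2, x - 8]]) - (-1)·det([[0, -13, -39], [0, x - 9, -21], [0, -2, x - 8]]) + (2)·det([[0, x + 11, -39], [0, 7, -21], [0, 2, x - 8]]) - (0)·det([[0, x + 11, -13], [0, 7, x - 9], [0, 2, -2]]).

Evaluating gives χ_A(x) = x^4 - 8x^3 + 24x^2 - 32x + 16 = (x - 2)^4.

χ_A(x) = (x - 2)^4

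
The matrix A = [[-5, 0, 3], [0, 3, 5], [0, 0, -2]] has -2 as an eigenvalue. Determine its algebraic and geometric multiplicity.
The characteristic polynomial is (x - 3)(x + 2)(x + 5), so the factor x + 2 appears with exponent 1: the algebraic multiplicity is 1.

rank(A + 2I) = 2, so the eigenspace has dimension 3 - 2 = 1: the geometric multiplicity is 1.

algebraic multiplicity 1, geometric multiplicity 1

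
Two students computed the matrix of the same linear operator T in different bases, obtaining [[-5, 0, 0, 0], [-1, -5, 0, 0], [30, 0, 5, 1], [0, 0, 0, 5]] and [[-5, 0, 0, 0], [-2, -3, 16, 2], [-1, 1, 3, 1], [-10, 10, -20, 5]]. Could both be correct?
No.

Both have characteristic polynomial (x - 5)^2(x + 5)^2, but the minimal polynomial of A is (x - 5)^2(x + 5)^2 while the minimal polynomial of B is (x - 5)^2(x + 5). The minimal polynomial is a similarity invariant, so A and B are not similar.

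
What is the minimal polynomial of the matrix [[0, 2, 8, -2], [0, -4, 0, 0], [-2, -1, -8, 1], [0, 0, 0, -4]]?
The characteristic polynomial factors as (x + 4)^4. The minimal polynomial is ∏(x - λ)^{k_λ} where k_λ is the size of the largest Jordan block at λ.

For λ = -4: rank(A + 4I) = 1, and the largest Jordan block has size 2 (the smallest k with rank((A + 4I)^k) = rank((A + 4I)^(k+1))).

So m_A(x) = (x + 4)^2.

m_A(x) = (x + 4)^2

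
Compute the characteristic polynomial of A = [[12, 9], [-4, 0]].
xI - A = [[x - 12, -9], [4, x]].

Expanding det(xI - A) along the first row:
det(xI - A) = + (x - 12)·det([[x]]) - (-9)·det([[4]]).

Evaluating gives χ_A(x) = x^2 - 12x + 36 = (x - 6)^2.

χ_A(x) = (x - 6)^2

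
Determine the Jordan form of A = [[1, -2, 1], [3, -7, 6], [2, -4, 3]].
J = [[-1, 1, 0], [0, -1, 1], [0, 0, -1]]

The characteristic polynomial is det(xI - A) = (x + 1)^3, so the eigenvalues are -1 (algebraic multiplicity 3).

For λ = -1: rank(A + I) = 2, rank((A + I)^2) = 1, rank((A + I)^3) = 0. The eigenspace has dimension 3 - 2 = 1, so there is 1 Jordan block; the rank sequence gives block sizes [3].

Assembling the blocks gives the Jordan form J above.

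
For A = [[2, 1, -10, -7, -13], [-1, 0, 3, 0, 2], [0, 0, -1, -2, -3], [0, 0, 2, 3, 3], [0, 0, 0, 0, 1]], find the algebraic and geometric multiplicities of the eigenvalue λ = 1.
The characteristic polynomial is (x - 1)^5, so the factor x - 1 appears with exponent 5: the algebraic multiplicity is 5.

rank(A - I) = 3, so the eigenspace has dimension 5 - 3 = 2: the geometric multiplicity is 2.

Since 2 < 5, A is not diagonalizable.

algebraic multiplicity 5, geometric multiplicity 2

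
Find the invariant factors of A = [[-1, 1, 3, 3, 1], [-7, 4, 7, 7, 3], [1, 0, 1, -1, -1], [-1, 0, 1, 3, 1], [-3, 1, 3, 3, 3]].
The Jordan structure of A has elementary divisors (x - 2)^3, (x - 2), (x - 2). Arranging the block sizes at each eigenvalue in decreasing order and taking row products gives the invariant factors.

Invariant factors (smallest first, each dividing the next): x - 2, x - 2, (x - 2)^3.

Check: the last factor (x - 2)^3 is the minimal polynomial, and the product (x - 2)^5 is the characteristic polynomial.

x - 2, x - 2, (x - 2)^3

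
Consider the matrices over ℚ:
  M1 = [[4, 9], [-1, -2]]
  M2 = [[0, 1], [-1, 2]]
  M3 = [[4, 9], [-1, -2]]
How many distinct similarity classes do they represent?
Characteristic polynomials: χ_{M1} = (x - 1)^2, χ_{M2} = (x - 1)^2, χ_{M3} = (x - 1)^2.

{M1, M2, M3}: invariant factors (x - 1)^2.

Matrices are similar if and only if their invariant-factor lists agree; the partition into similarity classes is {M1, M2, M3}.

1 class: {M1, M2, M3}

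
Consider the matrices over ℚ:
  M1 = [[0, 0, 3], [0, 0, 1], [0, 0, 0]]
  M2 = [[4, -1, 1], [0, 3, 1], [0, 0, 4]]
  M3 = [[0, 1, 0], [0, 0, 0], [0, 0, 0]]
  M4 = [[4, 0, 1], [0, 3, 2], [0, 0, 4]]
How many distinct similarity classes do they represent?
3 classes: {M1, M3}, {M2}, {M4}

Characteristic polynomials: χ_{M1} = x^3, χ_{M2} = (x - 4)^2(x - 3), χ_{M3} = x^3, χ_{M4} = (x - 4)^2(x - 3).

{M1, M3}: invariant factors x, x^2.

{M2}: invariant factors x - 4, (x - 4)(x - 3).

{M4}: invariant factors (x - 4)^2(x - 3).

Matrices are similar if and only if their invariant-factor lists agree; the partition into similarity classes is {M1, M3}, {M2}, {M4}.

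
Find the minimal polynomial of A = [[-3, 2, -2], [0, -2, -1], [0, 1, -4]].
The characteristic polynomial factors as (x + 3)^3. The minimal polynomial is ∏(x - λ)^{k_λ} where k_λ is the size of the largest Jordan block at λ.

For λ = -3: rank(A + 3I) = 1, and the largest Jordan block has size 2 (the smallest k with rank((A + 3I)^k) = rank((A + 3I)^(k+1))).

So m_A(x) = (x + 3)^2.

m_A(x) = (x + 3)^2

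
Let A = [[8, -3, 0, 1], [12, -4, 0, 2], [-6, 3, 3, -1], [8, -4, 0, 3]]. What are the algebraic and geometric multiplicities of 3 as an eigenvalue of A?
algebraic multiplicity 2, geometric multiplicity 1

The characteristic polynomial is (x - 3)^2(x - 2)^2, so the factor x - 3 appears with exponent 2: the algebraic multiplicity is 2.

rank(A - 3I) = 3, so the eigenspace has dimension 4 - 3 = 1: the geometric multiplicity is 1.

Since 1 < 2, A is not diagonalizable.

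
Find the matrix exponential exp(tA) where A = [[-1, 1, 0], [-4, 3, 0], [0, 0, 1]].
e^{tA} = [[(1 - 2*t)*e^{t}, t*e^{t}, 0], [-4*t*e^{t}, (2*t + 1)*e^{t}, 0], [0, 0, e^{t}]]

A has Jordan form J = [[1, 1, 0], [0, 1, 0], [0, 0, 1]] with A = PJP^{-1}, so e^{tA} = P e^{tJ} P^{-1}.

For a Jordan block J_k(λ), e^{tJ_k(λ)} = e^{λt} · (I + tN + t^2 N^2/2! + ... + t^{k-1} N^{k-1}/(k-1)!) where N is the nilpotent superdiagonal part.

Assembling the blocks and conjugating back gives the entries of e^{tA} as shown above.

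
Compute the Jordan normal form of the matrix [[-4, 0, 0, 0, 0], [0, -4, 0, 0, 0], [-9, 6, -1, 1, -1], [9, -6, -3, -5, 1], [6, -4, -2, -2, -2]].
J = [[-4, 0, 0, 0, 0], [0, -4, 0, 0, 0], [0, 0, -4, 0, 0], [0, 0, 0, -2, 1], [0, 0, 0, 0, -2]]

The characteristic polynomial is det(xI - A) = (x + 2)^2(x + 4)^3, so the eigenvalues are -4 (algebraic multiplicity 3), -2 (algebraic multiplicity 2).

For λ = -4: rank(A + 4I) = 2. The eigenspace has dimension 5 - 2 = 3, so there are 3 Jordan blocks; the rank sequence gives block sizes [1, 1, 1].

For λ = -2: rank(A + 2I) = 4, rank((A + 2I)^2) = 3. The eigenspace has dimension 5 - 4 = 1, so there is 1 Jordan block; the rank sequence gives block sizes [2].

Assembling the blocks gives the Jordan form J above.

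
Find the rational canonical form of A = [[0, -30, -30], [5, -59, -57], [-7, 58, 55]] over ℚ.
The invariant factors of A (the non-unit diagonal entries of the Smith normal form of xI - A over ℚ[x]) are (x + 5)(x^2 - x + 6), each dividing the next. The characteristic polynomial is their product, (x + 5)(x^2 - x + 6).

The rational canonical form is the block-diagonal matrix of companion matrices C(f_i):
R = [[0, 0, -30], [1, 0, -1], [0, 1, -4]].

Note the characteristic polynomial does not split into linear factors over ℚ, so A has no Jordan form over ℚ; the rational canonical form exists over any field.

R = [[0, 0, -30], [1, 0, -1], [0, 1, -4]]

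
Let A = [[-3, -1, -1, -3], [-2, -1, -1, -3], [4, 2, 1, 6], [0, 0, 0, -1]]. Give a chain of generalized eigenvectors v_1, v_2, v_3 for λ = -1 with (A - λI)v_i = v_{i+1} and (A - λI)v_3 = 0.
We seek v_1 ∈ ker((A + I)^3) \ ker((A + I)^2), then set v_{i+1} = (A + I) v_i.

One such chain is v_1 = [[-3, 1, 2, 1]]^T, v_2 = [[0, 1, 0, 0]]^T, v_3 = [[-1, 0, 2, 0]]^T. Check: (A + I) v_3 = [[0, 0, 0, 0]]^T = 0.

v_1 = [[-3, 1, 2, 1]]^T, v_2 = [[0, 1, 0, 0]]^T, v_3 = [[-1, 0, 2, 0]]^T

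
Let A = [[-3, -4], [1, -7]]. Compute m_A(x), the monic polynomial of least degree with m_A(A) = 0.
m_A(x) = (x + 5)^2

The characteristic polynomial factors as (x + 5)^2. The minimal polynomial is ∏(x - λ)^{k_λ} where k_λ is the size of the largest Jordan block at λ.

For λ = -5: rank(A + 5I) = 1, and the largest Jordan block has size 2 (the smallest k with rank((A + 5I)^k) = rank((A + 5I)^(k+1))).

So m_A(x) = (x + 5)^2.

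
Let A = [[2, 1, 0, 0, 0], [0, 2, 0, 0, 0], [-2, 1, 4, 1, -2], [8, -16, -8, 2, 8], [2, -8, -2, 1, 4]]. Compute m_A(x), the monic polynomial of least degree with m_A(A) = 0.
The characteristic polynomial factors as (x - 6)(x - 2)^4. The minimal polynomial is ∏(x - λ)^{k_λ} where k_λ is the size of the largest Jordan block at λ.

For λ = 2: rank(A - 2I) = 3, and the largest Jordan block has size 2 (the smallest k with rank((A - 2I)^k) = rank((A - 2I)^(k+1))).
For λ = 6: rank(A - 6I) = 4, and the largest Jordan block has size 1 (the smallest k with rank((A - 6I)^k) = rank((A - 6I)^(k+1))).

So m_A(x) = (x - 6)(x - 2)^2.

m_A(x) = (x - 6)(x - 2)^2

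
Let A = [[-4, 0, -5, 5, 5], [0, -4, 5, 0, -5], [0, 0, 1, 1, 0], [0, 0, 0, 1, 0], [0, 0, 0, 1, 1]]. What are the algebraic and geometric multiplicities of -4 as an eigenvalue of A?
The characteristic polynomial is (x - 1)^3(x + 4)^2, so the factor x + 4 appears with exponent 2: the algebraic multiplicity is 2.

rank(A + 4I) = 3, so the eigenspace has dimension 5 - 3 = 2: the geometric multiplicity is 2.

algebraic multiplicity 2, geometric multiplicity 2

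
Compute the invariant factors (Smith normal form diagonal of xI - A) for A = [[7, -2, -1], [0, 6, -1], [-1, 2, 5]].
The Jordan structure of A has elementary divisors (x - 6)^3. Arranging the block sizes at each eigenvalue in decreasing order and taking row products gives the invariant factors.

Invariant factors (smallest first, each dividing the next): (x - 6)^3.

Check: the last factor (x - 6)^3 is the minimal polynomial, and the product (x - 6)^3 is the characteristic polynomial.

(x - 6)^3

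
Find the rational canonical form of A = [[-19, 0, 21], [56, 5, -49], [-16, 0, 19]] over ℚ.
The invariant factors of A (the non-unit diagonal entries of the Smith normal form of xI - A over ℚ[x]) are x - 5, (x - 5)(x + 5), each dividing the next. The characteristic polynomial is their product, (x - 5)^2(x + 5).

The rational canonical form is the block-diagonal matrix of companion matrices C(f_i):
R = [[5, 0, 0], [0, 0, 25], [0, 1, 0]].

R = [[5, 0, 0], [0, 0, 25], [0, 1, 0]]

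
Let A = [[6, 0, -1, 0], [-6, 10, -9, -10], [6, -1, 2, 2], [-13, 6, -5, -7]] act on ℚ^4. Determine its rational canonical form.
R = [[5, 0, 0, 0], [0, 0, 0, -10], [0, 1, 0, -3], [0, 0, 1, 6]]

The invariant factors of A (the non-unit diagonal entries of the Smith normal form of xI - A over ℚ[x]) are x - 5, (x - 5)(x - 2)(x + 1), each dividing the next. The characteristic polynomial is their product, (x - 5)^2(x - 2)(x + 1).

The rational canonical form is the block-diagonal matrix of companion matrices C(f_i):
R = [[5, 0, 0, 0], [0, 0, 0, -10], [0, 1, 0, -3], [0, 0, 1, 6]].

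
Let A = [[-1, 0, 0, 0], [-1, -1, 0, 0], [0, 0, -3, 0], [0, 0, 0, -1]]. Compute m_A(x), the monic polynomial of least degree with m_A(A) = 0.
The characteristic polynomial factors as (x + 1)^3(x + 3). The minimal polynomial is ∏(x - λ)^{k_λ} where k_λ is the size of the largest Jordan block at λ.

For λ = -3: rank(A + 3I) = 3, and the largest Jordan block has size 1 (the smallest k with rank((A + 3I)^k) = rank((A + 3I)^(k+1))).
For λ = -1: rank(A + I) = 2, and the largest Jordan block has size 2 (the smallest k with rank((A + I)^k) = rank((A + I)^(k+1))).

So m_A(x) = (x + 1)^2(x + 3).

m_A(x) = (x + 1)^2(x + 3)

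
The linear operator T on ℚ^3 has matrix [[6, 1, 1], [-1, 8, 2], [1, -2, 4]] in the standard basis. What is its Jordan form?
The characteristic polynomial is det(xI - A) = (x - 6)^3, so the eigenvalues are 6 (algebraic multiplicity 3).

For λ = 6: rank(A - 6I) = 2, rank((A - 6I)^2) = 1, rank((A - 6I)^3) = 0. The eigenspace has dimension 3 - 2 = 1, so there is 1 Jordan block; the rank sequence gives block sizes [3].

Assembling the blocks gives the Jordan form J above.

J = [[6, 1, 0], [0, 6, 1], [0, 0, 6]]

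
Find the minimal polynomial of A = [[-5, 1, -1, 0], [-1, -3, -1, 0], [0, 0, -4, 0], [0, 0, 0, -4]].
m_A(x) = (x + 4)^2

The characteristic polynomial factors as (x + 4)^4. The minimal polynomial is ∏(x - λ)^{k_λ} where k_λ is the size of the largest Jordan block at λ.

For λ = -4: rank(A + 4I) = 1, and the largest Jordan block has size 2 (the smallest k with rank((A + 4I)^k) = rank((A + 4I)^(k+1))).

So m_A(x) = (x + 4)^2.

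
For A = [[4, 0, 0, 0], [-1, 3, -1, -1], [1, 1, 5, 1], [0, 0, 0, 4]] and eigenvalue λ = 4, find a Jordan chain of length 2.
We seek v_1 ∈ ker((A - 4I)^2) \ ker(A - 4I), then set v_{i+1} = (A - 4I) v_i.

One such chain is v_1 = [[-3, 3, -2, 1]]^T, v_2 = [[0, 1, -1, 0]]^T. Check: (A - 4I) v_2 = [[0, 0, 0, 0]]^T = 0.

v_1 = [[-3, 3, -2, 1]]^T, v_2 = [[0, 1, -1, 0]]^T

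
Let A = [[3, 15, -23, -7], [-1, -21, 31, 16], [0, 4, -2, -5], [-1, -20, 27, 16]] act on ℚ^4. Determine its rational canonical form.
The invariant factors of A (the non-unit diagonal entries of the Smith normal form of xI - A over ℚ[x]) are (x^2 + 2x - 6)^2, each dividing the next. The characteristic polynomial is their product, (x^2 + 2x - 6)^2.

The rational canonical form is the block-diagonal matrix of companion matrices C(f_i):
R = [[0, 0, 0, -36], [1, 0, 0, 24], [0, 1, 0, 8], [0, 0, 1, -4]].

Note the characteristic polynomial does not split into linear factors over ℚ, so A has no Jordan form over ℚ; the rational canonical form exists over any field.

R = [[0, 0, 0, -36], [1, 0, 0, 24], [0, 1, 0, 8], [0, 0, 1, -4]]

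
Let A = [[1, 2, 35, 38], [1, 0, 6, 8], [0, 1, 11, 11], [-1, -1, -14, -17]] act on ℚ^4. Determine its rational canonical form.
The invariant factors of A (the non-unit diagonal entries of the Smith normal form of xI - A over ℚ[x]) are (x + 5)(x^3 - x - 2), each dividing the next. The characteristic polynomial is their product, (x + 5)(x^3 - x - 2).

The rational canonical form is the block-diagonal matrix of companion matrices C(f_i):
R = [[0, 0, 0, 10], [1, 0, 0, 7], [0, 1, 0, 1], [0, 0, 1, -5]].

Note the characteristic polynomial does not split into linear factors over ℚ, so A has no Jordan form over ℚ; the rational canonical form exists over any field.

R = [[0, 0, 0, 10], [1, 0, 0, 7], [0, 1, 0, 1], [0, 0, 1, -5]]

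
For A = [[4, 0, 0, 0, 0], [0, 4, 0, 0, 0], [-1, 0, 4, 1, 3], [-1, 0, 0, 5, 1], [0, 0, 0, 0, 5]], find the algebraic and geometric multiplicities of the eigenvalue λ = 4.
algebraic multiplicity 3, geometric multiplicity 3

The characteristic polynomial is (x - 5)^2(x - 4)^3, so the factor x - 4 appears with exponent 3: the algebraic multiplicity is 3.

rank(A - 4I) = 2, so the eigenspace has dimension 5 - 2 = 3: the geometric multiplicity is 3.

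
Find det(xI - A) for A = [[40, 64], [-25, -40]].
xI - A = [[x - 40, -64], [25, x + 40]].

Expanding det(xI - A) along the first row:
det(xI - A) = + (x - 40)·det([[x + 40]]) - (-64)·det([[25]]).

Evaluating gives χ_A(x) = x^2.

χ_A(x) = x^2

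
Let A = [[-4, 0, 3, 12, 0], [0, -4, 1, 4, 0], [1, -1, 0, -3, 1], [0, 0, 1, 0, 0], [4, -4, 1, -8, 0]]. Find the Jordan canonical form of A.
J = [[-4, 0, 0, 0, 0], [0, -4, 0, 0, 0], [0, 0, 0, 1, 0], [0, 0, 0, 0, 1], [0, 0, 0, 0, 0]]

The characteristic polynomial is det(xI - A) = x^3(x + 4)^2, so the eigenvalues are -4 (algebraic multiplicity 2), 0 (algebraic multiplicity 3).

For λ = -4: rank(A + 4I) = 3. The eigenspace has dimension 5 - 3 = 2, so there are 2 Jordan blocks; the rank sequence gives block sizes [1, 1].

For λ = 0: rank(A) = 4, rank(A^2) = 3, rank(A^3) = 2. The eigenspace has dimension 5 - 4 = 1, so there is 1 Jordan block; the rank sequence gives block sizes [3].

Assembling the blocks gives the Jordan form J above.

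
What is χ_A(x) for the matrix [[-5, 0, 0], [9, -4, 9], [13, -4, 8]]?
xI - A = [[x + 5, 0, 0], [-9, x + 4, -9], [-13, 4, x - 8]].

Expanding det(xI - A) along the first row:
det(xI - A) = + (x + 5)·det([[x + 4, -9], [4, x - 8]]) - (0)·det([[-9, -9], [-13, x - 8]]) + (0)·det([[-9, x + 4], [-13, 4]]).

Evaluating gives χ_A(x) = x^3 + x^2 - 16x + 20 = (x - 2)^2(x + 5).

χ_A(x) = (x - 2)^2(x + 5)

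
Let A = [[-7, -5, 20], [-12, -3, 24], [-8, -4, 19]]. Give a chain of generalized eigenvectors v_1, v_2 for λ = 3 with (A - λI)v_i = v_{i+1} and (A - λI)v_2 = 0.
v_1 = [[2, 3, 2]]^T, v_2 = [[5, 6, 4]]^T

We seek v_1 ∈ ker((A - 3I)^2) \ ker(A - 3I), then set v_{i+1} = (A - 3I) v_i.

One such chain is v_1 = [[2, 3, 2]]^T, v_2 = [[5, 6, 4]]^T. Check: (A - 3I) v_2 = [[0, 0, 0]]^T = 0.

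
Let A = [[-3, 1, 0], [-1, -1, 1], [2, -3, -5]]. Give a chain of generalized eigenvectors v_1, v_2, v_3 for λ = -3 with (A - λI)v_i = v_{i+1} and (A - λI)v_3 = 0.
v_1 = [[1, 1, 0]]^T, v_2 = [[1, 1, -1]]^T, v_3 = [[1, 0, 1]]^T

We seek v_1 ∈ ker((A + 3I)^3) \ ker((A + 3I)^2), then set v_{i+1} = (A + 3I) v_i.

One such chain is v_1 = [[1, 1, 0]]^T, v_2 = [[1, 1, -1]]^T, v_3 = [[1, 0, 1]]^T. Check: (A + 3I) v_3 = [[0, 0, 0]]^T = 0.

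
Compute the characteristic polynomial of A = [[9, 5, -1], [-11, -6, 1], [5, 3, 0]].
xI - A = [[x - 9, -5, 1], [11, x + 6, -1], [-5, -3, x]].

Expanding det(xI - A) along the first row:
det(xI - A) = + (x - 9)·det([[x + 6, -1], [-3, x]]) - (-5)·det([[11, -1], [-5, x]]) + (1)·det([[11, x + 6], [-5, -3]]).

Evaluating gives χ_A(x) = x^3 - 3x^2 + 3x - 1 = (x - 1)^3.

χ_A(x) = (x - 1)^3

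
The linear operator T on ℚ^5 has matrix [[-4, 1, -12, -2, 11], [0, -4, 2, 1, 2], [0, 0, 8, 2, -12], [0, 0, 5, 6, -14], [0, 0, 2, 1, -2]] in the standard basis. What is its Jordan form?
J = [[-4, 1, 0, 0, 0], [0, -4, 0, 0, 0], [0, 0, 4, 1, 0], [0, 0, 0, 4, 1], [0, 0, 0, 0, 4]]

The characteristic polynomial is det(xI - A) = (x - 4)^3(x + 4)^2, so the eigenvalues are -4 (algebraic multiplicity 2), 4 (algebraic multiplicity 3).

For λ = -4: rank(A + 4I) = 4, rank((A + 4I)^2) = 3. The eigenspace has dimension 5 - 4 = 1, so there is 1 Jordan block; the rank sequence gives block sizes [2].

For λ = 4: rank(A - 4I) = 4, rank((A - 4I)^2) = 3, rank((A - 4I)^3) = 2. The eigenspace has dimension 5 - 4 = 1, so there is 1 Jordan block; the rank sequence gives block sizes [3].

Assembling the blocks gives the Jordan form J above.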